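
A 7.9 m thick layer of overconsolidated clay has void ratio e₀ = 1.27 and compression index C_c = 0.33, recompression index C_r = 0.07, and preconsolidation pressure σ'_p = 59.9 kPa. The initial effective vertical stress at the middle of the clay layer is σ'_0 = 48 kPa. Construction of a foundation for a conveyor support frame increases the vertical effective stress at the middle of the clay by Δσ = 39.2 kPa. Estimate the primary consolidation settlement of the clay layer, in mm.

Final effective stress: σ'_f = 48 + 39.2 = 87.2 kPa.
σ'_f = 87.2 > σ'_p = 59.9 kPa, so the stress path crosses the preconsolidation pressure — recompression up to σ'_p, then virgin compression beyond:
S_c = H/(1+e₀)·[C_r·log₁₀(σ'_p/σ'_0) + C_c·log₁₀(σ'_f/σ'_p)]
    = 7.9/2.27 × [0.07×log₁₀(59.9/48) + 0.33×log₁₀(87.2/59.9)]
    = 3.4802 × [0.006733 + 0.05382] = 0.2107 m

S_c ≈ 211 mm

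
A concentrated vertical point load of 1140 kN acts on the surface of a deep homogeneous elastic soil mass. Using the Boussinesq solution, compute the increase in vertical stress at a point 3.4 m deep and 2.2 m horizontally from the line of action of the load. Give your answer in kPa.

Δσ_z ≈ 19.6 kPa

Boussinesq vertical stress below a point load on an elastic half-space:
Δσ_z = 3P/(2πz²) · [1 + (r/z)²]^(−5/2)
r/z = 2.2/3.4 = 0.64706; [1+(r/z)²]^(−5/2) = 0.41714.
Δσ_z = 3×1140/(2π×3.4²) × 0.41714 = 47.086 × 0.41714 = 19.64 kPa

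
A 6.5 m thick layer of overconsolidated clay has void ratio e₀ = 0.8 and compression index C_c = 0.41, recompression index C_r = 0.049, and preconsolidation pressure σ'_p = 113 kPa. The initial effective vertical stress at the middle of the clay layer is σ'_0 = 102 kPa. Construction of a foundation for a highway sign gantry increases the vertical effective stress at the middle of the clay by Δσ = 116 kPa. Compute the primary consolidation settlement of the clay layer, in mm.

S_c ≈ 430 mm

Final effective stress: σ'_f = 102 + 116 = 218 kPa.
σ'_f = 218 > σ'_p = 113 kPa, so the stress path crosses the preconsolidation pressure — recompression up to σ'_p, then virgin compression beyond:
S_c = H/(1+e₀)·[C_r·log₁₀(σ'_p/σ'_0) + C_c·log₁₀(σ'_f/σ'_p)]
    = 6.5/1.8 × [0.049×log₁₀(113/102) + 0.41×log₁₀(218/113)]
    = 3.6111 × [0.0021794 + 0.11701] = 0.4304 m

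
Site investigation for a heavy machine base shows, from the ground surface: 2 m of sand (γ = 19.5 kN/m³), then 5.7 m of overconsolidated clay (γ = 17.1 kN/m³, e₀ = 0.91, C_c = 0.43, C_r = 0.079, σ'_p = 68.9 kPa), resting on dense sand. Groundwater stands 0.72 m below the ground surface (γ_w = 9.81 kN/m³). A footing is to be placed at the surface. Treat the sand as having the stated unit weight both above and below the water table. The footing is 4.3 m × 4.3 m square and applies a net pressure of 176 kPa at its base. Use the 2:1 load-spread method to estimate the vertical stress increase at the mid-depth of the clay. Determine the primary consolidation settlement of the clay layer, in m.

S_c ≈ 0.163 m

Mid-depth of clay below the ground surface: z = 2 + 5.7/2 = 4.85 m.
Total vertical stress at mid-clay: σ_v = 19.5×2 + 17.1×2.85 = 87.735 kPa.
Pore pressure: u = 9.81×(4.85 − 0.72) = 40.515 kPa.
Initial effective stress: σ'_0 = σ_v − u = 87.735 − 40.515 = 47.22 kPa.
Stress increase at mid-clay by the 2:1 spreading method:
Δσ = qBL/((B+z)(L+z)) = 176×4.3×4.3/((4.3+4.85)(4.3+4.85)) = 38.869 kPa
Final effective stress: σ'_f = 47.22 + 38.869 = 86.089 kPa.
σ'_f = 86.089 > σ'_p = 68.9 kPa, so the stress path crosses the preconsolidation pressure — recompression up to σ'_p, then virgin compression beyond:
S_c = H/(1+e₀)·[C_r·log₁₀(σ'_p/σ'_0) + C_c·log₁₀(σ'_f/σ'_p)]
    = 5.7/1.91 × [0.079×log₁₀(68.9/47.22) + 0.43×log₁₀(86.089/68.9)]
    = 2.9843 × [0.012963 + 0.041593] = 0.1628 m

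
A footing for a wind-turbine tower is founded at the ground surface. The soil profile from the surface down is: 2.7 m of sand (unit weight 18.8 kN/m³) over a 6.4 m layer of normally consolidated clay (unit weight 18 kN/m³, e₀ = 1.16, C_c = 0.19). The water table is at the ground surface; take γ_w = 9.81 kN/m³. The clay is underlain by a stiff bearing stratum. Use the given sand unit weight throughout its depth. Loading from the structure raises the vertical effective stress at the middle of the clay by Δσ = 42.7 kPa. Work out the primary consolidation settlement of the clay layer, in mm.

S_c ≈ 150 mm

Mid-depth of clay below the ground surface: z = 2.7 + 6.4/2 = 5.9 m.
Total vertical stress at mid-clay: σ_v = 18.8×2.7 + 18×3.2 = 108.36 kPa.
Pore pressure: u = 9.81×(5.9 − 0) = 57.879 kPa.
Initial effective stress: σ'_0 = σ_v − u = 108.36 − 57.879 = 50.481 kPa.
Final effective stress: σ'_f = σ'_0 + Δσ = 50.481 + 42.7 = 93.181 kPa.
Normally consolidated clay, so the full stress increment lies on the virgin compression line:
S_c = C_c·H/(1+e₀)·log₁₀(σ'_f/σ'_0) = 0.19×6.4/(1+1.16)×log₁₀(93.181/50.481)
    = 0.56296 × 0.2662 = 0.1499 m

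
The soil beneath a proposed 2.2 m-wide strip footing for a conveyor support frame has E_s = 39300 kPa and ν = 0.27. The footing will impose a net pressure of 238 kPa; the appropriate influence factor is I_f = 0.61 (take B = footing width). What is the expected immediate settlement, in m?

Immediate (elastic) settlement: S_e = q·B·(1−ν²)/E_s · I_f.
S_e = 238 × 2.2 × (1 − 0.27²) / 39300 × 0.61
    = 238 × 2.2 × 0.9271 / 39300 × 0.61
    = 0.007535 m

S_e ≈ 0.00753 m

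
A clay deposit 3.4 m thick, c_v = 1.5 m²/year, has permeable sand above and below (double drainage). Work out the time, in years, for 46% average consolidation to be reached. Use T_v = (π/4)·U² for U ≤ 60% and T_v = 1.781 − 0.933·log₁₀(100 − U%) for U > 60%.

t ≈ 0.32 years

Drainage path length: H_d = H/2 = 1.7 m (double drainage).
U ≤ 60%: T_v = (π/4)·U² = (π/4)×0.46² = 0.16619.
t = T_v·H_d²/c_v = 0.16619×1.7²/1.5 = 0.3202 years.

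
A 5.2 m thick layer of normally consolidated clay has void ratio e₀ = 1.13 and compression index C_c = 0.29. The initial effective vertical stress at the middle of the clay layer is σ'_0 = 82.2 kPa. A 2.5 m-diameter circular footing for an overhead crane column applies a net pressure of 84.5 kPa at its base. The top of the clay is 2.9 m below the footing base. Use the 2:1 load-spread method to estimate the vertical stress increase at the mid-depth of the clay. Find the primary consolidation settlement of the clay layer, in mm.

Mid-depth of clay below the footing base: z = 2.9 + 5.2/2 = 5.5 m.
Stress increase at mid-clay by the 2:1 spreading method:
Δσ ≈ qD²/(D+z)² = 84.5×2.5²/(2.5+5.5)² = 8.252 kPa
Final effective stress: σ'_f = σ'_0 + Δσ = 82.2 + 8.252 = 90.452 kPa.
Normally consolidated clay, so the full stress increment lies on the virgin compression line:
S_c = C_c·H/(1+e₀)·log₁₀(σ'_f/σ'_0) = 0.29×5.2/(1+1.13)×log₁₀(90.452/82.2)
    = 0.70798 × 0.041546 = 0.02941 m

S_c ≈ 29.4 mm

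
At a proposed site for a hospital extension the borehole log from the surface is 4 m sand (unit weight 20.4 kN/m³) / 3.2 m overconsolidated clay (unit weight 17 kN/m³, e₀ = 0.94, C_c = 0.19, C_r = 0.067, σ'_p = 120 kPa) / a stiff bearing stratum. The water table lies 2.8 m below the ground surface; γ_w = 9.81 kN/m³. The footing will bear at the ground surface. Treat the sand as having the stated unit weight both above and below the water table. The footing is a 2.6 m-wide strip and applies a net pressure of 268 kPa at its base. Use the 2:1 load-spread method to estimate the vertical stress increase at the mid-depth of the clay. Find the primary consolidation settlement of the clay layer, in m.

Mid-depth of clay below the ground surface: z = 4 + 3.2/2 = 5.6 m.
Total vertical stress at mid-clay: σ_v = 20.4×4 + 17×1.6 = 108.8 kPa.
Pore pressure: u = 9.81×(5.6 − 2.8) = 27.468 kPa.
Initial effective stress: σ'_0 = σ_v − u = 108.8 − 27.468 = 81.332 kPa.
Stress increase at mid-clay by the 2:1 spreading method:
Δσ = qB/(B+z) = 268×2.6/(2.6+5.6) = 84.976 kPa
Final effective stress: σ'_f = 81.332 + 84.976 = 166.31 kPa.
σ'_f = 166.31 > σ'_p = 120 kPa, so the stress path crosses the preconsolidation pressure — recompression up to σ'_p, then virgin compression beyond:
S_c = H/(1+e₀)·[C_r·log₁₀(σ'_p/σ'_0) + C_c·log₁₀(σ'_f/σ'_p)]
    = 3.2/1.94 × [0.067×log₁₀(120/81.332) + 0.19×log₁₀(166.31/120)]
    = 1.6495 × [0.011318 + 0.02693] = 0.06309 m

S_c ≈ 0.0631 m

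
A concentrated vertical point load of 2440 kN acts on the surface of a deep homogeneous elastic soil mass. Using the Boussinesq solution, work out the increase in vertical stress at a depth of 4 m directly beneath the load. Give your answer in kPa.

Boussinesq vertical stress below a point load on an elastic half-space:
Δσ_z = 3P/(2πz²) · [1 + (r/z)²]^(−5/2)
r/z = 0/4 = 0; [1+(r/z)²]^(−5/2) = 1.
Δσ_z = 3×2440/(2π×4²) × 1 = 72.813 × 1 = 72.81 kPa

Δσ_z ≈ 72.8 kPa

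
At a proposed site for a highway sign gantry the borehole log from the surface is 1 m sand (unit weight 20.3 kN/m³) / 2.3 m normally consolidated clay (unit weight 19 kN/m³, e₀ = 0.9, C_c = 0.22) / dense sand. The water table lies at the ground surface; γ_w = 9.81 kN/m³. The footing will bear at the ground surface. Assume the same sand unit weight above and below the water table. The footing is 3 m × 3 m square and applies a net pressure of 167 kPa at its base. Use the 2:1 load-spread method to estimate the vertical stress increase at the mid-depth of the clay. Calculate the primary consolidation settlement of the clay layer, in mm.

Mid-depth of clay below the ground surface: z = 1 + 2.3/2 = 2.15 m.
Total vertical stress at mid-clay: σ_v = 20.3×1 + 19×1.15 = 42.15 kPa.
Pore pressure: u = 9.81×(2.15 − 0) = 21.091 kPa.
Initial effective stress: σ'_0 = σ_v − u = 42.15 − 21.091 = 21.059 kPa.
Stress increase at mid-clay by the 2:1 spreading method:
Δσ = qBL/((B+z)(L+z)) = 167×3×3/((3+2.15)(3+2.15)) = 56.669 kPa
Final effective stress: σ'_f = σ'_0 + Δσ = 21.059 + 56.669 = 77.728 kPa.
Normally consolidated clay, so the full stress increment lies on the virgin compression line:
S_c = C_c·H/(1+e₀)·log₁₀(σ'_f/σ'_0) = 0.22×2.3/(1+0.9)×log₁₀(77.728/21.059)
    = 0.26632 × 0.56714 = 0.151 m

S_c ≈ 151 mm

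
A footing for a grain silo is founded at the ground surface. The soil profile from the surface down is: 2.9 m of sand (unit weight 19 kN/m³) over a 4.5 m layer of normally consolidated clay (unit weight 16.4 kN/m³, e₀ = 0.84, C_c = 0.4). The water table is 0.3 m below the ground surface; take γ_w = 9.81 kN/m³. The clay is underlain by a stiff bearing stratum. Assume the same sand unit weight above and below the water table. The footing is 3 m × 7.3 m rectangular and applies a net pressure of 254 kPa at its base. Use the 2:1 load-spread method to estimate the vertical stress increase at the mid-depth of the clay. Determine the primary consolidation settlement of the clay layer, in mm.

S_c ≈ 342 mm

Mid-depth of clay below the ground surface: z = 2.9 + 4.5/2 = 5.15 m.
Total vertical stress at mid-clay: σ_v = 19×2.9 + 16.4×2.25 = 92 kPa.
Pore pressure: u = 9.81×(5.15 − 0.3) = 47.578 kPa.
Initial effective stress: σ'_0 = σ_v − u = 92 − 47.578 = 44.422 kPa.
Stress increase at mid-clay by the 2:1 spreading method:
Δσ = qBL/((B+z)(L+z)) = 254×3×7.3/((3+5.15)(7.3+5.15)) = 54.821 kPa
Final effective stress: σ'_f = σ'_0 + Δσ = 44.422 + 54.821 = 99.243 kPa.
Normally consolidated clay, so the full stress increment lies on the virgin compression line:
S_c = C_c·H/(1+e₀)·log₁₀(σ'_f/σ'_0) = 0.4×4.5/(1+0.84)×log₁₀(99.243/44.422)
    = 0.97826 × 0.3491 = 0.3415 m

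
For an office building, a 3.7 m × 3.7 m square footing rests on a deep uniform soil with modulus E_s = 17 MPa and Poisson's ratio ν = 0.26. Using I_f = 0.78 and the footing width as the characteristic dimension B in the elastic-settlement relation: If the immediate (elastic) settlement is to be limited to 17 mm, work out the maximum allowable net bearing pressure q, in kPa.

E_s = 17 MPa = 17000 kPa.
S_e = q·B·(1−ν²)/E_s · I_f  ⇒  q = S_e·E_s / (B·(1−ν²)·I_f).
q = 0.017 × 17000 / (3.7 × 0.9324 × 0.78) = 107.4 kPa

q ≈ 107 kPa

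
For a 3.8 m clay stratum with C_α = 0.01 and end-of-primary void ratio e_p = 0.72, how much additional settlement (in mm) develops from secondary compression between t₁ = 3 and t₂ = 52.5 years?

S_s ≈ 27.5 mm

Secondary compression: S_s = C_α·H/(1+e_p)·log₁₀(t₂/t₁)
S_s = 0.01×3.8/(1+0.72)×log₁₀(52.5/3)
    = 0.02209 × 1.243 = 0.02746 m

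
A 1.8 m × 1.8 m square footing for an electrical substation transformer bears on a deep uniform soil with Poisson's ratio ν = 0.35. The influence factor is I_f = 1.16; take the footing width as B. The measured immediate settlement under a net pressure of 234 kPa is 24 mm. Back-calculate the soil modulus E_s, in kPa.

S_e = q·B·(1−ν²)/E_s · I_f  ⇒  E_s = q·B·(1−ν²)·I_f / S_e.
E_s = 234 × 1.8 × 0.8775 × 1.16 / 0.024 = 17860 kPa

E_s ≈ 17900 kPa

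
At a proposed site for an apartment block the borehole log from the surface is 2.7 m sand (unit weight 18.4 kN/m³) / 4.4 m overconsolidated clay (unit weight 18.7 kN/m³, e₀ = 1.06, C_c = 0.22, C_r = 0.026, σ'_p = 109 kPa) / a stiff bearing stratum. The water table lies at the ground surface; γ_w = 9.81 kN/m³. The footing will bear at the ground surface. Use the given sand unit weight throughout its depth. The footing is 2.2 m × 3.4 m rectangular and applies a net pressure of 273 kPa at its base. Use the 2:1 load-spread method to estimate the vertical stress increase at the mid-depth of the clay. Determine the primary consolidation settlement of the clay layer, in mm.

Mid-depth of clay below the ground surface: z = 2.7 + 4.4/2 = 4.9 m.
Total vertical stress at mid-clay: σ_v = 18.4×2.7 + 18.7×2.2 = 90.82 kPa.
Pore pressure: u = 9.81×(4.9 − 0) = 48.069 kPa.
Initial effective stress: σ'_0 = σ_v − u = 90.82 − 48.069 = 42.751 kPa.
Stress increase at mid-clay by the 2:1 spreading method:
Δσ = qBL/((B+z)(L+z)) = 273×2.2×3.4/((2.2+4.9)(3.4+4.9)) = 34.652 kPa
Final effective stress: σ'_f = 42.751 + 34.652 = 77.403 kPa.
σ'_f = 77.403 ≤ σ'_p = 109 kPa, so the clay remains overconsolidated and only the recompression index applies:
S_c = C_r·H/(1+e₀)·log₁₀(σ'_f/σ'_0) = 0.026×4.4/2.06×log₁₀(77.403/42.751)
    = 0.055533 × 0.25781 = 0.01432 m

S_c ≈ 14.3 mm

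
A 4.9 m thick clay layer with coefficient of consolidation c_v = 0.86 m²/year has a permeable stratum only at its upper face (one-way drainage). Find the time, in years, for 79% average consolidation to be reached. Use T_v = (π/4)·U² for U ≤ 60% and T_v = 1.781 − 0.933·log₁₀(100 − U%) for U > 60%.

t ≈ 15.3 years

Drainage path length: H_d = H = 4.9 m (single drainage).
U > 60%: T_v = 1.781 − 0.933·log₁₀(100 − 79) = 0.54737.
t = T_v·H_d²/c_v = 0.54737×4.9²/0.86 = 15.28 years.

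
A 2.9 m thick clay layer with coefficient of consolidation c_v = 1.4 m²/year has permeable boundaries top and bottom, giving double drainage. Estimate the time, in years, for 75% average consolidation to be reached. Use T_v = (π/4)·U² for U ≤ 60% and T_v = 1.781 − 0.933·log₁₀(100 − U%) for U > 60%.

Drainage path length: H_d = H/2 = 1.45 m (double drainage).
U > 60%: T_v = 1.781 − 0.933·log₁₀(100 − 75) = 0.47672.
t = T_v·H_d²/c_v = 0.47672×1.45²/1.4 = 0.7159 years.

t ≈ 0.716 years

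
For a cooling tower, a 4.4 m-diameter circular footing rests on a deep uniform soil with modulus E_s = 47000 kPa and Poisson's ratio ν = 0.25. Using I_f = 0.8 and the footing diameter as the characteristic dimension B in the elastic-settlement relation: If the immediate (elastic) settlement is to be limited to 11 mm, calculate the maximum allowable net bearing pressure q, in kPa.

q ≈ 157 kPa

S_e = q·B·(1−ν²)/E_s · I_f  ⇒  q = S_e·E_s / (B·(1−ν²)·I_f).
q = 0.011 × 47000 / (4.4 × 0.9375 × 0.8) = 156.7 kPa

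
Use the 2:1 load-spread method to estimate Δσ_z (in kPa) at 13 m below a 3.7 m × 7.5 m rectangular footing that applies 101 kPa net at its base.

By the 2:1 method the load spreads at 1 horizontal : 2 vertical, so at depth z the loaded area has grown by z in each plan dimension:
Δσ = qBL/((B+z)(L+z)) = 101×3.7×7.5/((3.7+13)(7.5+13)) = 8.1868 kPa

Δσ_z ≈ 8.19 kPa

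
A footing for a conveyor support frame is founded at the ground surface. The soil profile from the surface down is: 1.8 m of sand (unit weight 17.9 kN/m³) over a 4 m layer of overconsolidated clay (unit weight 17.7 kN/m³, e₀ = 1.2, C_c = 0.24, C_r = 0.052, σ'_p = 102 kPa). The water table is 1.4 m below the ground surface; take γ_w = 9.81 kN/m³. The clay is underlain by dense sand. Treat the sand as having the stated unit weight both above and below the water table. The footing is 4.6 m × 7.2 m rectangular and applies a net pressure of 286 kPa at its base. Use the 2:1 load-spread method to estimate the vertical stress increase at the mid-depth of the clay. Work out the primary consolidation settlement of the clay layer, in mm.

S_c ≈ 103 mm

Mid-depth of clay below the ground surface: z = 1.8 + 4/2 = 3.8 m.
Total vertical stress at mid-clay: σ_v = 17.9×1.8 + 17.7×2 = 67.62 kPa.
Pore pressure: u = 9.81×(3.8 − 1.4) = 23.544 kPa.
Initial effective stress: σ'_0 = σ_v − u = 67.62 − 23.544 = 44.076 kPa.
Stress increase at mid-clay by the 2:1 spreading method:
Δσ = qBL/((B+z)(L+z)) = 286×4.6×7.2/((4.6+3.8)(7.2+3.8)) = 102.51 kPa
Final effective stress: σ'_f = 44.076 + 102.51 = 146.59 kPa.
σ'_f = 146.59 > σ'_p = 102 kPa, so the stress path crosses the preconsolidation pressure — recompression up to σ'_p, then virgin compression beyond:
S_c = H/(1+e₀)·[C_r·log₁₀(σ'_p/σ'_0) + C_c·log₁₀(σ'_f/σ'_p)]
    = 4/2.2 × [0.052×log₁₀(102/44.076) + 0.24×log₁₀(146.59/102)]
    = 1.8182 × [0.018949 + 0.037801] = 0.1032 m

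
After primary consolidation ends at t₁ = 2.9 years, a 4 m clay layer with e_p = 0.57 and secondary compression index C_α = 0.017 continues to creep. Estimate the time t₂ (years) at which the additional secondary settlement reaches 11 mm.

t₂ ≈ 5.2 years

S_s = C_α·H/(1+e_p)·log₁₀(t₂/t₁) ⇒ log₁₀(t₂/t₁) = S_s·(1+e_p)/(C_α·H).
log₁₀(t₂/t₁) = 0.011 × (1+0.57) / (0.017×4) = 0.254
t₂ = t₁ × 10^0.254 = 2.9 × 1.795 = 5.204 years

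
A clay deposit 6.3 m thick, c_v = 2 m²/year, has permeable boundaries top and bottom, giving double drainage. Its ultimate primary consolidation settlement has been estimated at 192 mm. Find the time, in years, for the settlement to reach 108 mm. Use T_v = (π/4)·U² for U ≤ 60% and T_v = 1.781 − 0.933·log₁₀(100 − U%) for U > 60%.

Drainage path length: H_d = H/2 = 3.15 m (double drainage).
U = S(t)/S_ult = 108/192 = 0.5625.
U ≤ 60%: T_v = (π/4)·U² = (π/4)×0.5625² = 0.2485.
t = T_v·H_d²/c_v = 0.2485×3.15²/2 = 1.233 years.

t ≈ 1.23 years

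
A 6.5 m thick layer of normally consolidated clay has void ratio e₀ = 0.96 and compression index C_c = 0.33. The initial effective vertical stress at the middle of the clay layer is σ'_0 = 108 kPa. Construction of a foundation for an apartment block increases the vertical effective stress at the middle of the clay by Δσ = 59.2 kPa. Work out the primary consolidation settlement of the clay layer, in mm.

S_c ≈ 208 mm

Final effective stress: σ'_f = σ'_0 + Δσ = 108 + 59.2 = 167.2 kPa.
Normally consolidated clay, so the full stress increment lies on the virgin compression line:
S_c = C_c·H/(1+e₀)·log₁₀(σ'_f/σ'_0) = 0.33×6.5/(1+0.96)×log₁₀(167.2/108)
    = 1.0944 × 0.18981 = 0.2077 m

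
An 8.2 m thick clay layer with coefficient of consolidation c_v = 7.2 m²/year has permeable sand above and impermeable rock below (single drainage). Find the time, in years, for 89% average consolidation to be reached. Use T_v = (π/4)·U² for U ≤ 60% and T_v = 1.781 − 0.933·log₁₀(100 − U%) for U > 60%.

Drainage path length: H_d = H = 8.2 m (single drainage).
U > 60%: T_v = 1.781 − 0.933·log₁₀(100 − 89) = 0.80938.
t = T_v·H_d²/c_v = 0.80938×8.2²/7.2 = 7.559 years.

t ≈ 7.56 years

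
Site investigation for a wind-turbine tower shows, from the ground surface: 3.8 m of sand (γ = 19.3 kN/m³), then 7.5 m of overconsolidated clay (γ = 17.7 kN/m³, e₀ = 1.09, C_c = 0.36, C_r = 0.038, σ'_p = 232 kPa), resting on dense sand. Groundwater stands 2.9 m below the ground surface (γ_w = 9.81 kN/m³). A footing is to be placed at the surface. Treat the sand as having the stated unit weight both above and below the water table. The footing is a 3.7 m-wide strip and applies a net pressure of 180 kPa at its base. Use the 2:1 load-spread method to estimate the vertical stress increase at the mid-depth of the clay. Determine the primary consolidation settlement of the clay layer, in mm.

Mid-depth of clay below the ground surface: z = 3.8 + 7.5/2 = 7.55 m.
Total vertical stress at mid-clay: σ_v = 19.3×3.8 + 17.7×3.75 = 139.72 kPa.
Pore pressure: u = 9.81×(7.55 − 2.9) = 45.617 kPa.
Initial effective stress: σ'_0 = σ_v − u = 139.72 − 45.617 = 94.103 kPa.
Stress increase at mid-clay by the 2:1 spreading method:
Δσ = qB/(B+z) = 180×3.7/(3.7+7.55) = 59.2 kPa
Final effective stress: σ'_f = 94.103 + 59.2 = 153.3 kPa.
σ'_f = 153.3 ≤ σ'_p = 232 kPa, so the clay remains overconsolidated and only the recompression index applies:
S_c = C_r·H/(1+e₀)·log₁₀(σ'_f/σ'_0) = 0.038×7.5/2.09×log₁₀(153.3/94.103)
    = 0.13636 × 0.21194 = 0.0289 m

S_c ≈ 28.9 mm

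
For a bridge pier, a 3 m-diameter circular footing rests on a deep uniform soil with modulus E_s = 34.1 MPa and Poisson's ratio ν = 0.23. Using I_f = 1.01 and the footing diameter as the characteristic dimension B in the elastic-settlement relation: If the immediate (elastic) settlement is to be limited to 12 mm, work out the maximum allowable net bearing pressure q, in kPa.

E_s = 34.1 MPa = 34100 kPa.
S_e = q·B·(1−ν²)/E_s · I_f  ⇒  q = S_e·E_s / (B·(1−ν²)·I_f).
q = 0.012 × 34100 / (3 × 0.9471 × 1.01) = 142.6 kPa

q ≈ 143 kPa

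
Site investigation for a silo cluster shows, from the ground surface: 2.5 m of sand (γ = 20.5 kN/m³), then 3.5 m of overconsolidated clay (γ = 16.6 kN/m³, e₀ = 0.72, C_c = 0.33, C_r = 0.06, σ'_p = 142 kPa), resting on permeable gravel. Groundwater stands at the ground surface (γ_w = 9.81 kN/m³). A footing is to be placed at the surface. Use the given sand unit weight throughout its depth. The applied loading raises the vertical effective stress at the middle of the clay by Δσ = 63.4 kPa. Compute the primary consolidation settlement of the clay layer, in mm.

S_c ≈ 51.5 mm

Mid-depth of clay below the ground surface: z = 2.5 + 3.5/2 = 4.25 m.
Total vertical stress at mid-clay: σ_v = 20.5×2.5 + 16.6×1.75 = 80.3 kPa.
Pore pressure: u = 9.81×(4.25 − 0) = 41.693 kPa.
Initial effective stress: σ'_0 = σ_v − u = 80.3 − 41.693 = 38.607 kPa.
Final effective stress: σ'_f = 38.607 + 63.4 = 102.01 kPa.
σ'_f = 102.01 ≤ σ'_p = 142 kPa, so the clay remains overconsolidated and only the recompression index applies:
S_c = C_r·H/(1+e₀)·log₁₀(σ'_f/σ'_0) = 0.06×3.5/1.72×log₁₀(102.01/38.607)
    = 0.12209 × 0.42198 = 0.05152 m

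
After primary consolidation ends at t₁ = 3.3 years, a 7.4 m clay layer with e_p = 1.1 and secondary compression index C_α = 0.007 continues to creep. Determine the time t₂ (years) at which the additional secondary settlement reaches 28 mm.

t₂ ≈ 45 years

S_s = C_α·H/(1+e_p)·log₁₀(t₂/t₁) ⇒ log₁₀(t₂/t₁) = S_s·(1+e_p)/(C_α·H).
log₁₀(t₂/t₁) = 0.028 × (1+1.1) / (0.007×7.4) = 1.135
t₂ = t₁ × 10^1.135 = 3.3 × 13.65 = 45.05 years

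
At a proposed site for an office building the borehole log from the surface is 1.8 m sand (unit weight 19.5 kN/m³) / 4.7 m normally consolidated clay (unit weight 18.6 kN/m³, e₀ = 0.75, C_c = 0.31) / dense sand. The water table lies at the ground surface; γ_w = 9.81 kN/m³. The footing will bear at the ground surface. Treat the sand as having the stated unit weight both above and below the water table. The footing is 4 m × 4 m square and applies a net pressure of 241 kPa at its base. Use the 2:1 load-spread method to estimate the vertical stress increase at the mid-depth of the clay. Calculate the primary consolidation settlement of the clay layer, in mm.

Mid-depth of clay below the ground surface: z = 1.8 + 4.7/2 = 4.15 m.
Total vertical stress at mid-clay: σ_v = 19.5×1.8 + 18.6×2.35 = 78.81 kPa.
Pore pressure: u = 9.81×(4.15 − 0) = 40.712 kPa.
Initial effective stress: σ'_0 = σ_v − u = 78.81 − 40.712 = 38.098 kPa.
Stress increase at mid-clay by the 2:1 spreading method:
Δσ = qBL/((B+z)(L+z)) = 241×4×4/((4+4.15)(4+4.15)) = 58.053 kPa
Final effective stress: σ'_f = σ'_0 + Δσ = 38.098 + 58.053 = 96.151 kPa.
Normally consolidated clay, so the full stress increment lies on the virgin compression line:
S_c = C_c·H/(1+e₀)·log₁₀(σ'_f/σ'_0) = 0.31×4.7/(1+0.75)×log₁₀(96.151/38.098)
    = 0.83257 × 0.40205 = 0.3347 m

S_c ≈ 335 mm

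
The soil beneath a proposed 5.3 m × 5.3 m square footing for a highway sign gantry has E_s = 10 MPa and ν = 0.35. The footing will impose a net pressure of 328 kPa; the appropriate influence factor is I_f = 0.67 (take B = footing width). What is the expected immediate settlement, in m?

Immediate (elastic) settlement: S_e = q·B·(1−ν²)/E_s · I_f.
E_s = 10 MPa = 10000 kPa.
S_e = 328 × 5.3 × (1 − 0.35²) / 10000 × 0.67
    = 328 × 5.3 × 0.8775 / 10000 × 0.67
    = 0.1022 m

S_e ≈ 0.102 m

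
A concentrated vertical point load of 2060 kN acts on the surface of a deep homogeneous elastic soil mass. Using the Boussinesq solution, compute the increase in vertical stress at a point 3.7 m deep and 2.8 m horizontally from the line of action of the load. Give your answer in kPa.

Boussinesq vertical stress below a point load on an elastic half-space:
Δσ_z = 3P/(2πz²) · [1 + (r/z)²]^(−5/2)
r/z = 2.8/3.7 = 0.75676; [1+(r/z)²]^(−5/2) = 0.3224.
Δσ_z = 3×2060/(2π×3.7²) × 0.3224 = 71.846 × 0.3224 = 23.16 kPa

Δσ_z ≈ 23.2 kPa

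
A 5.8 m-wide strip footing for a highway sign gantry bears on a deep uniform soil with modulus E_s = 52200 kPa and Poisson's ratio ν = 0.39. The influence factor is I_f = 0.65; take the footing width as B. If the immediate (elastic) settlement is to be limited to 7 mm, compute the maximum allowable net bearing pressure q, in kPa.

q ≈ 114 kPa

S_e = q·B·(1−ν²)/E_s · I_f  ⇒  q = S_e·E_s / (B·(1−ν²)·I_f).
q = 0.007 × 52200 / (5.8 × 0.8479 × 0.65) = 114.3 kPa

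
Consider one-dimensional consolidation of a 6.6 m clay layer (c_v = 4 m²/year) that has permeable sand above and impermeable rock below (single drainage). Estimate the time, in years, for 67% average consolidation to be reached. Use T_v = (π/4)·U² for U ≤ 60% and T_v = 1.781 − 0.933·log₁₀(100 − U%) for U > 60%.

Drainage path length: H_d = H = 6.6 m (single drainage).
U > 60%: T_v = 1.781 − 0.933·log₁₀(100 − 67) = 0.36423.
t = T_v·H_d²/c_v = 0.36423×6.6²/4 = 3.966 years.

t ≈ 3.97 years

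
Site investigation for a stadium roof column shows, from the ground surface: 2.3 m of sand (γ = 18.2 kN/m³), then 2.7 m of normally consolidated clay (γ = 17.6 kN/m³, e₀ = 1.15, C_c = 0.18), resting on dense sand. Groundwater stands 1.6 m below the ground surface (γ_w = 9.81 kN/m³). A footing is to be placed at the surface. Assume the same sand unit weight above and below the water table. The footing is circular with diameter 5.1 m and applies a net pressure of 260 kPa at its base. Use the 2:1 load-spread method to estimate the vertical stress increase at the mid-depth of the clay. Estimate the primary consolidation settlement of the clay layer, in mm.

Mid-depth of clay below the ground surface: z = 2.3 + 2.7/2 = 3.65 m.
Total vertical stress at mid-clay: σ_v = 18.2×2.3 + 17.6×1.35 = 65.62 kPa.
Pore pressure: u = 9.81×(3.65 − 1.6) = 20.11 kPa.
Initial effective stress: σ'_0 = σ_v − u = 65.62 − 20.11 = 45.51 kPa.
Stress increase at mid-clay by the 2:1 spreading method:
Δσ ≈ qD²/(D+z)² = 260×5.1²/(5.1+3.65)² = 88.328 kPa
Final effective stress: σ'_f = σ'_0 + Δσ = 45.51 + 88.328 = 133.84 kPa.
Normally consolidated clay, so the full stress increment lies on the virgin compression line:
S_c = C_c·H/(1+e₀)·log₁₀(σ'_f/σ'_0) = 0.18×2.7/(1+1.15)×log₁₀(133.84/45.51)
    = 0.22605 × 0.46848 = 0.1059 m

S_c ≈ 106 mm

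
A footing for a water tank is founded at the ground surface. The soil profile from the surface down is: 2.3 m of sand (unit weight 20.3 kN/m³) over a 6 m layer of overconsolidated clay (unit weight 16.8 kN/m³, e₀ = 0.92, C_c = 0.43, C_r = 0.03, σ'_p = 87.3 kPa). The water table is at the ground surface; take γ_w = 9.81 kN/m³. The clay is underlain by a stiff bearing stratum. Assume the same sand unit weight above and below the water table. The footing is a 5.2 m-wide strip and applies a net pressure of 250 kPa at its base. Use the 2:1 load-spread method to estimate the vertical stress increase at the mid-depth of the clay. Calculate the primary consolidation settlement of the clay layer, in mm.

S_c ≈ 412 mm

Mid-depth of clay below the ground surface: z = 2.3 + 6/2 = 5.3 m.
Total vertical stress at mid-clay: σ_v = 20.3×2.3 + 16.8×3 = 97.09 kPa.
Pore pressure: u = 9.81×(5.3 − 0) = 51.993 kPa.
Initial effective stress: σ'_0 = σ_v − u = 97.09 − 51.993 = 45.097 kPa.
Stress increase at mid-clay by the 2:1 spreading method:
Δσ = qB/(B+z) = 250×5.2/(5.2+5.3) = 123.81 kPa
Final effective stress: σ'_f = 45.097 + 123.81 = 168.91 kPa.
σ'_f = 168.91 > σ'_p = 87.3 kPa, so the stress path crosses the preconsolidation pressure — recompression up to σ'_p, then virgin compression beyond:
S_c = H/(1+e₀)·[C_r·log₁₀(σ'_p/σ'_0) + C_c·log₁₀(σ'_f/σ'_p)]
    = 6/1.92 × [0.03×log₁₀(87.3/45.097) + 0.43×log₁₀(168.91/87.3)]
    = 3.125 × [0.008606 + 0.12326] = 0.4121 m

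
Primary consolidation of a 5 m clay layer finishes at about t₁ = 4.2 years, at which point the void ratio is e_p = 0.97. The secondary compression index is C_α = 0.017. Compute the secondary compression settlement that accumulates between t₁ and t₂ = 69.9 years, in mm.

S_s ≈ 52.7 mm

Secondary compression: S_s = C_α·H/(1+e_p)·log₁₀(t₂/t₁)
S_s = 0.017×5/(1+0.97)×log₁₀(69.9/4.2)
    = 0.04315 × 1.221 = 0.05269 m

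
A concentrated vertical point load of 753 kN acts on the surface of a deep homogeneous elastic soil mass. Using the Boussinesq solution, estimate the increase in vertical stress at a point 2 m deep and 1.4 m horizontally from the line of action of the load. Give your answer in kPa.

Δσ_z ≈ 33.2 kPa

Boussinesq vertical stress below a point load on an elastic half-space:
Δσ_z = 3P/(2πz²) · [1 + (r/z)²]^(−5/2)
r/z = 1.4/2 = 0.7; [1+(r/z)²]^(−5/2) = 0.36901.
Δσ_z = 3×753/(2π×2²) × 0.36901 = 89.883 × 0.36901 = 33.17 kPa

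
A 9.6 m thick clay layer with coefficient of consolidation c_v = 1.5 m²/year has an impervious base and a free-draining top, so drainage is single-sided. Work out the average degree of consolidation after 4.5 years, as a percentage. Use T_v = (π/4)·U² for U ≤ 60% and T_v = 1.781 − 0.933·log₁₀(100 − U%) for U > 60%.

U ≈ 30.5 %

Drainage path length: H_d = H = 9.6 m (single drainage).
T_v = c_v·t/H_d² = 1.5×4.5/9.6² = 0.073242.
T_v = 0.073242 corresponds to the U ≤ 60% branch:
U = √(4T_v/π) = 0.3054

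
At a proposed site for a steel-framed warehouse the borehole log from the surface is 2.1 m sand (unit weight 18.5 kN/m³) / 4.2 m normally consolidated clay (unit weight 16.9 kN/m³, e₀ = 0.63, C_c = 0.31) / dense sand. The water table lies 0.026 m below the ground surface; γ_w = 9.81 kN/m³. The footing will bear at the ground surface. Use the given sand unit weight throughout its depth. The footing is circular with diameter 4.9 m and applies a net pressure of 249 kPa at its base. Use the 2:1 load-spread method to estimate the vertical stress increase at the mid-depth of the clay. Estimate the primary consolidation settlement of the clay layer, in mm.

Mid-depth of clay below the ground surface: z = 2.1 + 4.2/2 = 4.2 m.
Total vertical stress at mid-clay: σ_v = 18.5×2.1 + 16.9×2.1 = 74.34 kPa.
Pore pressure: u = 9.81×(4.2 − 0.026) = 40.947 kPa.
Initial effective stress: σ'_0 = σ_v − u = 74.34 − 40.947 = 33.393 kPa.
Stress increase at mid-clay by the 2:1 spreading method:
Δσ ≈ qD²/(D+z)² = 249×4.9²/(4.9+4.2)² = 72.195 kPa
Final effective stress: σ'_f = σ'_0 + Δσ = 33.393 + 72.195 = 105.59 kPa.
Normally consolidated clay, so the full stress increment lies on the virgin compression line:
S_c = C_c·H/(1+e₀)·log₁₀(σ'_f/σ'_0) = 0.31×4.2/(1+0.63)×log₁₀(105.59/33.393)
    = 0.79877 × 0.49997 = 0.3994 m

S_c ≈ 399 mm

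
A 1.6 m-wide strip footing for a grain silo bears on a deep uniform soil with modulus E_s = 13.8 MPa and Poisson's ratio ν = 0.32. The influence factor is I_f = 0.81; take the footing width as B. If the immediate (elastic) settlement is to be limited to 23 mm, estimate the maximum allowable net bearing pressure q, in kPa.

q ≈ 273 kPa

E_s = 13.8 MPa = 13800 kPa.
S_e = q·B·(1−ν²)/E_s · I_f  ⇒  q = S_e·E_s / (B·(1−ν²)·I_f).
q = 0.023 × 13800 / (1.6 × 0.8976 × 0.81) = 272.8 kPa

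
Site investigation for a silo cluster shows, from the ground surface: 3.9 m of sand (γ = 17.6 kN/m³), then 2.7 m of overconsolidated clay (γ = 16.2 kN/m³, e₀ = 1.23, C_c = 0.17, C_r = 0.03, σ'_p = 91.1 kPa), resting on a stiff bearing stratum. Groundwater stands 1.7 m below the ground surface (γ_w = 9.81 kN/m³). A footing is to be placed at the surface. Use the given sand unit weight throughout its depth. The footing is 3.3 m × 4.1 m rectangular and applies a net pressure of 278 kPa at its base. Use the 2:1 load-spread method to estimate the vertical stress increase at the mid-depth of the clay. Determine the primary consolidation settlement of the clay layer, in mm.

S_c ≈ 18.5 mm

Mid-depth of clay below the ground surface: z = 3.9 + 2.7/2 = 5.25 m.
Total vertical stress at mid-clay: σ_v = 17.6×3.9 + 16.2×1.35 = 90.51 kPa.
Pore pressure: u = 9.81×(5.25 − 1.7) = 34.825 kPa.
Initial effective stress: σ'_0 = σ_v − u = 90.51 − 34.825 = 55.685 kPa.
Stress increase at mid-clay by the 2:1 spreading method:
Δσ = qBL/((B+z)(L+z)) = 278×3.3×4.1/((3.3+5.25)(4.1+5.25)) = 47.051 kPa
Final effective stress: σ'_f = 55.685 + 47.051 = 102.74 kPa.
σ'_f = 102.74 > σ'_p = 91.1 kPa, so the stress path crosses the preconsolidation pressure — recompression up to σ'_p, then virgin compression beyond:
S_c = H/(1+e₀)·[C_r·log₁₀(σ'_p/σ'_0) + C_c·log₁₀(σ'_f/σ'_p)]
    = 2.7/2.23 × [0.03×log₁₀(91.1/55.685) + 0.17×log₁₀(102.74/91.1)]
    = 1.2108 × [0.0064134 + 0.0088776] = 0.01851 m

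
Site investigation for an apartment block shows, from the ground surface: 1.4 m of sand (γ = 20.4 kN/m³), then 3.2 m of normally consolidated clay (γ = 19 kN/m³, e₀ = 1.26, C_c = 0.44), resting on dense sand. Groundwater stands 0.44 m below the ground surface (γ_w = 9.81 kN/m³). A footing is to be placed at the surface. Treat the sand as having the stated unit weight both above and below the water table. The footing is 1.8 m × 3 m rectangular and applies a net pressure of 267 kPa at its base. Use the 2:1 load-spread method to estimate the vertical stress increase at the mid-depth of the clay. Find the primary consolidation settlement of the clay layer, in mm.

Mid-depth of clay below the ground surface: z = 1.4 + 3.2/2 = 3 m.
Total vertical stress at mid-clay: σ_v = 20.4×1.4 + 19×1.6 = 58.96 kPa.
Pore pressure: u = 9.81×(3 − 0.44) = 25.114 kPa.
Initial effective stress: σ'_0 = σ_v − u = 58.96 − 25.114 = 33.846 kPa.
Stress increase at mid-clay by the 2:1 spreading method:
Δσ = qBL/((B+z)(L+z)) = 267×1.8×3/((1.8+3)(3+3)) = 50.063 kPa
Final effective stress: σ'_f = σ'_0 + Δσ = 33.846 + 50.063 = 83.909 kPa.
Normally consolidated clay, so the full stress increment lies on the virgin compression line:
S_c = C_c·H/(1+e₀)·log₁₀(σ'_f/σ'_0) = 0.44×3.2/(1+1.26)×log₁₀(83.909/33.846)
    = 0.62301 × 0.3943 = 0.2457 m

S_c ≈ 246 mm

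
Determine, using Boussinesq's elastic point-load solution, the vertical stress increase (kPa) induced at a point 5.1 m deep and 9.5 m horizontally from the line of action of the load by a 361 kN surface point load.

Boussinesq vertical stress below a point load on an elastic half-space:
Δσ_z = 3P/(2πz²) · [1 + (r/z)²]^(−5/2)
r/z = 9.5/5.1 = 1.8627; [1+(r/z)²]^(−5/2) = 0.023674.
Δσ_z = 3×361/(2π×5.1²) × 0.023674 = 6.6269 × 0.023674 = 0.1569 kPa

Δσ_z ≈ 0.157 kPa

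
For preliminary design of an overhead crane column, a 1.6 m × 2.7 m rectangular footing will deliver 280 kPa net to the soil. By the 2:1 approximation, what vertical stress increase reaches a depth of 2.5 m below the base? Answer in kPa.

By the 2:1 method the load spreads at 1 horizontal : 2 vertical, so at depth z the loaded area has grown by z in each plan dimension:
Δσ = qBL/((B+z)(L+z)) = 280×1.6×2.7/((1.6+2.5)(2.7+2.5)) = 56.735 kPa

Δσ_z ≈ 56.7 kPa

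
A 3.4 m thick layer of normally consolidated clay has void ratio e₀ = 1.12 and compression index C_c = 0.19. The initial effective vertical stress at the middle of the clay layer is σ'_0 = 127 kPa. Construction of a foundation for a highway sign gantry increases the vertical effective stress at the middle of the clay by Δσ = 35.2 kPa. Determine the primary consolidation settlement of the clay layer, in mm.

S_c ≈ 32.4 mm

Final effective stress: σ'_f = σ'_0 + Δσ = 127 + 35.2 = 162.2 kPa.
Normally consolidated clay, so the full stress increment lies on the virgin compression line:
S_c = C_c·H/(1+e₀)·log₁₀(σ'_f/σ'_0) = 0.19×3.4/(1+1.12)×log₁₀(162.2/127)
    = 0.30472 × 0.10625 = 0.03238 m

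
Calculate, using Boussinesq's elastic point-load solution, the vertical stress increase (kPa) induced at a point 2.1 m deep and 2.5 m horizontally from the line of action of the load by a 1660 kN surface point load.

Boussinesq vertical stress below a point load on an elastic half-space:
Δσ_z = 3P/(2πz²) · [1 + (r/z)²]^(−5/2)
r/z = 2.5/2.1 = 1.1905; [1+(r/z)²]^(−5/2) = 0.11008.
Δσ_z = 3×1660/(2π×2.1²) × 0.11008 = 179.73 × 0.11008 = 19.78 kPa

Δσ_z ≈ 19.8 kPa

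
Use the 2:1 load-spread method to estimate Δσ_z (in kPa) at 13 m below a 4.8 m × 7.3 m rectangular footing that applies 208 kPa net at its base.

By the 2:1 method the load spreads at 1 horizontal : 2 vertical, so at depth z the loaded area has grown by z in each plan dimension:
Δσ = qBL/((B+z)(L+z)) = 208×4.8×7.3/((4.8+13)(7.3+13)) = 20.17 kPa

Δσ_z ≈ 20.2 kPa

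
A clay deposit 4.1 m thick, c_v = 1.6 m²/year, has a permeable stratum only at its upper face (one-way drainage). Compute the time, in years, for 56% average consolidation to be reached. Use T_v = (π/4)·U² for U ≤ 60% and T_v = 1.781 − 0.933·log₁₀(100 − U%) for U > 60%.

Drainage path length: H_d = H = 4.1 m (single drainage).
U ≤ 60%: T_v = (π/4)·U² = (π/4)×0.56² = 0.2463.
t = T_v·H_d²/c_v = 0.2463×4.1²/1.6 = 2.588 years.

t ≈ 2.59 years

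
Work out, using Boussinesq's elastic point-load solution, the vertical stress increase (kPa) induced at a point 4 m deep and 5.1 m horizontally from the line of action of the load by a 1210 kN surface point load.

Δσ_z ≈ 3.23 kPa

Boussinesq vertical stress below a point load on an elastic half-space:
Δσ_z = 3P/(2πz²) · [1 + (r/z)²]^(−5/2)
r/z = 5.1/4 = 1.275; [1+(r/z)²]^(−5/2) = 0.08952.
Δσ_z = 3×1210/(2π×4²) × 0.08952 = 36.108 × 0.08952 = 3.232 kPa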